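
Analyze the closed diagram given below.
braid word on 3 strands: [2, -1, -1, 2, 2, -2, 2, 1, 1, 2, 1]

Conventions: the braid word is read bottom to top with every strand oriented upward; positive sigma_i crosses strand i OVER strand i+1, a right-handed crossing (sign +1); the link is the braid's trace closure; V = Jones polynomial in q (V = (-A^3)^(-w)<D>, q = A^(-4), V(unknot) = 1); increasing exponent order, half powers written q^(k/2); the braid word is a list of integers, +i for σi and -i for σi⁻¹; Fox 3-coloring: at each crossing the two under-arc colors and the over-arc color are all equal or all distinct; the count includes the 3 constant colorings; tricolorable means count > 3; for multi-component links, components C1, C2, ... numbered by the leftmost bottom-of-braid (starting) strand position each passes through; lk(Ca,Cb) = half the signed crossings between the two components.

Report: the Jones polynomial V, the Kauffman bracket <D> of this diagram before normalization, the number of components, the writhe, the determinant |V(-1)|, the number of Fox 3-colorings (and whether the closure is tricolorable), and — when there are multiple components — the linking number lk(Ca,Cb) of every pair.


V = -q^(3/2) + q^(5/2) - 3q^(7/2) + 2q^(9/2) - 2q^(11/2) + 2q^(13/2) - q^(15/2)
<D> = A^-15 - 2A^-11 + 2A^-7 - 2A^-3 + 3A - A^5 + A^9 (w = +5)
2 components over 11 crossings, w = +5
lk(C1,C2): +2
9 Fox colorings among 3^11, |V(-1)| = 12: tricolorable
why: inverse pairs cancel, leaving σ2 σ1⁻¹ σ1⁻¹ σ2 σ2 σ1 σ1 σ2 σ1


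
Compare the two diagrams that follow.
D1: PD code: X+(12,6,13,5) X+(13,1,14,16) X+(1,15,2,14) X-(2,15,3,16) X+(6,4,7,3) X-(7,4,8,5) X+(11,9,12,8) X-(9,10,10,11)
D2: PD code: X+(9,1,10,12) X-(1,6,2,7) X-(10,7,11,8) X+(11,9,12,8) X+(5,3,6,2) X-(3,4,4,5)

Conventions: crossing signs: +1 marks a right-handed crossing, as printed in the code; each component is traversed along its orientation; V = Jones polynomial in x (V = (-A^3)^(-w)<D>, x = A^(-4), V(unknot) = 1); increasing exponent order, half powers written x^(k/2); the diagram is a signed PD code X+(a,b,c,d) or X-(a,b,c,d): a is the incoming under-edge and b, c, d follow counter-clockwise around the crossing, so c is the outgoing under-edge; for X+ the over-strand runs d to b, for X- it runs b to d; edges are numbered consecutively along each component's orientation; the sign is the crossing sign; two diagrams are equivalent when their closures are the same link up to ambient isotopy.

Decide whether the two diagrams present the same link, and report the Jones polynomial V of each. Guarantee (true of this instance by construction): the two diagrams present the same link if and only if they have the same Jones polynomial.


same link: yes
V(D1) = 1  [8 crossings, <D> = A^6, w = +2]
D2 (bracket 1; 6 crossings at w = 0): V = 1
note: Reidemeister moves carry D1 (8 crossings) to D2 (6)


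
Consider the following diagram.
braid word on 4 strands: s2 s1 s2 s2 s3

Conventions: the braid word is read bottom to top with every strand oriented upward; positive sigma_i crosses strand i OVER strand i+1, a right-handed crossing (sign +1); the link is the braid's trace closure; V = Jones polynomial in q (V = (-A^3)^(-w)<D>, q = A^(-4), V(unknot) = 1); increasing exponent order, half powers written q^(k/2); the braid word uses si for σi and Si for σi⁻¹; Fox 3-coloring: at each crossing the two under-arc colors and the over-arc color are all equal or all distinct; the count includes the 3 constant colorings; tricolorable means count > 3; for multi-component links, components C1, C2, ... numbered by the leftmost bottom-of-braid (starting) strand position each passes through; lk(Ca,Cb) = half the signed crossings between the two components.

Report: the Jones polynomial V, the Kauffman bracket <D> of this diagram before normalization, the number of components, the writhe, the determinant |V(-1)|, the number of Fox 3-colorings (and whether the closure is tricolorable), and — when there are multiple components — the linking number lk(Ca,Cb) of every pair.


Jones polynomial: V(q) = q + q^3 - q^4
<D> = A^-1 - A^3 - A^11; writhe +5
components 1, writhe +5 (5 crossings)
3-colorings: 9 of 3^5, det 3 — tricolorable
note: w = +5 (over 5 crossings) is diagram-only; (-A^3)^(-5) removes it from V


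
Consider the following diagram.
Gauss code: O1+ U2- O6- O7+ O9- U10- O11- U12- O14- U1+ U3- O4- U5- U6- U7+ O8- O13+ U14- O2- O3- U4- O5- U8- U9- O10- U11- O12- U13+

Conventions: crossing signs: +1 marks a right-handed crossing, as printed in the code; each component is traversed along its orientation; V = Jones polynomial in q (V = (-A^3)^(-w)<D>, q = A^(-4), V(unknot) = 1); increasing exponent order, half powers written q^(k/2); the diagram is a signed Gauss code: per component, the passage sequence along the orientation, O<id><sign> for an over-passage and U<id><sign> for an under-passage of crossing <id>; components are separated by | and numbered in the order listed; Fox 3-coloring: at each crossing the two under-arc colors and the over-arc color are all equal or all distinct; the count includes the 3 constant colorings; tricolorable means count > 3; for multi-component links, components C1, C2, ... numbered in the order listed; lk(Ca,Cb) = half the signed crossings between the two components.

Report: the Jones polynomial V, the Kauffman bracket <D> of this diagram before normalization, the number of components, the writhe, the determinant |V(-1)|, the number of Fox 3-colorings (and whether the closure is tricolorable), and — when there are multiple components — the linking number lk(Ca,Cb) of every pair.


Jones polynomial: V(q) = q^-13 - 3q^-12 + 6q^-11 - 9q^-10 + 11q^-9 - 13q^-8 + 11q^-7 - 9q^-6 + 7q^-5 - 3q^-4 + 2q^-3
<D> = 2A^-12 - 3A^-8 + 7A^-4 - 9 + 11A^4 - 13A^8 + 11A^12 - 9A^16 + 6A^20 - 3A^24 + A^28; writhe -8
components 1, writhe -8 (14 crossings)
3-colorings: 9 of 3^14, det 75 — tricolorable
note: |V(-1)| = 75: so tricolorable, since 3 divides 75


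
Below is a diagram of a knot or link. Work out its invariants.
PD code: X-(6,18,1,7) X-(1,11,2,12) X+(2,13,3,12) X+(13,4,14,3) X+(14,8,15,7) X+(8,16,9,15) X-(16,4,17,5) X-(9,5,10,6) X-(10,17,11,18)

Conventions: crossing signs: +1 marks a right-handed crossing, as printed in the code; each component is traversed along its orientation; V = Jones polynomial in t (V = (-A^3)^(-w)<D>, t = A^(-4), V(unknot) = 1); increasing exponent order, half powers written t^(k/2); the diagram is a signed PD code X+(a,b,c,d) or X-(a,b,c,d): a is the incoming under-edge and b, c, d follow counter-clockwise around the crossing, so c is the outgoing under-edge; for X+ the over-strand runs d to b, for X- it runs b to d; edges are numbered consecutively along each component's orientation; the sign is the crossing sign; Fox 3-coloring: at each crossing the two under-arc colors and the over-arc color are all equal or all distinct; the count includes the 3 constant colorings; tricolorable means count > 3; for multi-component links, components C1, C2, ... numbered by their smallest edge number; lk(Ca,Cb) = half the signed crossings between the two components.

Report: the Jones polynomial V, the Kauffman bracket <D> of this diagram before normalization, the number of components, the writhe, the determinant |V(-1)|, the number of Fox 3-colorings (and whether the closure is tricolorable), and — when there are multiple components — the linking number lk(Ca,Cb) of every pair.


V = -t^(-5/2) - t^(-1/2)
<D> = A^-1 + A^7 (w = -1)
2 components over 9 crossings, w = -1
lk(C1,C2): -1
3 Fox colorings among 3^9, |V(-1)| = 2: not tricolorable
why: the 1 component pair carries total linking -1


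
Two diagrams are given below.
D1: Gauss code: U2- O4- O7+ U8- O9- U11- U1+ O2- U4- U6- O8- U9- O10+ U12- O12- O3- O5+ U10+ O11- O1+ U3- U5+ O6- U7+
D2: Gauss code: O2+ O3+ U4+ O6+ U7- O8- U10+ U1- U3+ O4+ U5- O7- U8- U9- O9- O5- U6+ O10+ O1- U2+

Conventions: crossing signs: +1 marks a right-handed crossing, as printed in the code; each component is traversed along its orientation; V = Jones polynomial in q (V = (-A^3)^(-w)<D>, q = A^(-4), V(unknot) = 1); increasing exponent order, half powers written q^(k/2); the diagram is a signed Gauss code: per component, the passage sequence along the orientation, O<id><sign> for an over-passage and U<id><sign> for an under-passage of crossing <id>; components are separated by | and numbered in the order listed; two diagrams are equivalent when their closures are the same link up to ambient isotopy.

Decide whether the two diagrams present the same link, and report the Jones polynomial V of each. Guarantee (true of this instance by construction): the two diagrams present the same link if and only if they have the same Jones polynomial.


equivalent: no
V(D1) = -q^-6 + q^-5 - q^-4 + 2q^-3 - q^-2 + q^-1  (w -4, c 12, <D> = A^-8 - A^-4 + 2 - A^4 + A^8 - A^12)
D2 (bracket -A^-12 + 2A^-8 - 2A^-4 + 3 - 2A^4 + 2A^8 - A^12; 10 crossings at w = 0): V = -q^-3 + 2q^-2 - 2q^-1 + 3 - 2q + 2q^2 - q^3
why: 2 classes among 2 diagrams; unequal V(q) rules out equality


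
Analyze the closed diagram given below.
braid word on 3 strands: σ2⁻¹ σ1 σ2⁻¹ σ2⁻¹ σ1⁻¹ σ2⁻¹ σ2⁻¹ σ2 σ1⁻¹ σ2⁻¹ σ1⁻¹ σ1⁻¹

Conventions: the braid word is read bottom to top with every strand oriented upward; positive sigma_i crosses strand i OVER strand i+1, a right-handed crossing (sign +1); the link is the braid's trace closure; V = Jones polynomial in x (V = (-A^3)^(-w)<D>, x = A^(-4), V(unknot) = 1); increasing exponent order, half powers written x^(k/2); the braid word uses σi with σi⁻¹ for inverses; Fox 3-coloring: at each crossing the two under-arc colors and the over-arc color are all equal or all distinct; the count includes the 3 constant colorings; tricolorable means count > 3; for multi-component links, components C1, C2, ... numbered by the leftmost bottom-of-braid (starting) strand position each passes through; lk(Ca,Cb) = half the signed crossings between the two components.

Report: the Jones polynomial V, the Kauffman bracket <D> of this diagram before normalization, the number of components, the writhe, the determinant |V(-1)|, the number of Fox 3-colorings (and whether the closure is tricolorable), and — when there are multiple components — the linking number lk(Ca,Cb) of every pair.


Jones polynomial: V(x) = -x^-8 + x^-5 + x^-3
<D> = A^-12 + A^-4 - A^8; writhe -8
components 1, writhe -8 (12 crossings)
3-colorings: 9 of 3^12, det 3 — tricolorable
note: |V(-1)| = 3: so tricolorable, since 3 divides 3


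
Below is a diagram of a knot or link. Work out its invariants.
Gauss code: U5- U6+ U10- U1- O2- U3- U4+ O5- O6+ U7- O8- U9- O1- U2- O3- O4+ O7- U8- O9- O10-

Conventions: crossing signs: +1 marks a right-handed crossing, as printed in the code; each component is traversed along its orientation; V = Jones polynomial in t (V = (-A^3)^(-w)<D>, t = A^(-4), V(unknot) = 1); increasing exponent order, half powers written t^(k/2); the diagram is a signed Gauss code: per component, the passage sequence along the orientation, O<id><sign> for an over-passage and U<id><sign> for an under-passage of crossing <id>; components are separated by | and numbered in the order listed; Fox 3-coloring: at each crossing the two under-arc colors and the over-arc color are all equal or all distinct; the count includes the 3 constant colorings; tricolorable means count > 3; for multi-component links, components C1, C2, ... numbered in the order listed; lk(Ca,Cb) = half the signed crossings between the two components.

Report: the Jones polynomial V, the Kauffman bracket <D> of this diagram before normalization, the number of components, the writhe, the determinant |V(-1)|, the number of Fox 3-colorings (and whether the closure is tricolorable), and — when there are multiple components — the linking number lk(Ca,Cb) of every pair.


Jones polynomial: V(t) = -t^-7 + t^-6 - t^-5 + t^-4 + t^-2
<D> = A^-10 + A^-2 - A^2 + A^6 - A^10; writhe -6
components 1, writhe -6 (10 crossings)
3-colorings: 3 of 3^10, det 5 — not tricolorable
note: |V(-1)| = 5: so not tricolorable, since 3 does not divide 5


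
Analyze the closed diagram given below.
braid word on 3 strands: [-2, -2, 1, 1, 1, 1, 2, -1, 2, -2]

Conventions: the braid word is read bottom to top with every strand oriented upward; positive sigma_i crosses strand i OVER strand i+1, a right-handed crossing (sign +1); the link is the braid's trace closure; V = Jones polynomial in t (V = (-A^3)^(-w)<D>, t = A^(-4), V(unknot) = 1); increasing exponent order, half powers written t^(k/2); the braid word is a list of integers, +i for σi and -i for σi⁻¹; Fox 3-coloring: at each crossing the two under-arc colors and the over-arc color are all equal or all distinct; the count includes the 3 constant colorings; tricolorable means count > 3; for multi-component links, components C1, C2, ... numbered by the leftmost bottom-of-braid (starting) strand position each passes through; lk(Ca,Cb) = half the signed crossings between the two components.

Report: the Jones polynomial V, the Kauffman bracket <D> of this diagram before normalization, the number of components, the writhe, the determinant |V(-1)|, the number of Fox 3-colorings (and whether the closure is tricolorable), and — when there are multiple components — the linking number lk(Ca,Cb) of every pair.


V = t^-1 - 1 + 2t - 2t^2 + 2t^3 - 2t^4 + t^5
<D> = A^-14 - 2A^-10 + 2A^-6 - 2A^-2 + 2A^2 - A^6 + A^10 (w = +2)
1 component over 10 crossings, w = +2
3 Fox colorings among 3^10, |V(-1)| = 11: not tricolorable
why: the span of V is 6, forcing >= 6 crossings in any diagram


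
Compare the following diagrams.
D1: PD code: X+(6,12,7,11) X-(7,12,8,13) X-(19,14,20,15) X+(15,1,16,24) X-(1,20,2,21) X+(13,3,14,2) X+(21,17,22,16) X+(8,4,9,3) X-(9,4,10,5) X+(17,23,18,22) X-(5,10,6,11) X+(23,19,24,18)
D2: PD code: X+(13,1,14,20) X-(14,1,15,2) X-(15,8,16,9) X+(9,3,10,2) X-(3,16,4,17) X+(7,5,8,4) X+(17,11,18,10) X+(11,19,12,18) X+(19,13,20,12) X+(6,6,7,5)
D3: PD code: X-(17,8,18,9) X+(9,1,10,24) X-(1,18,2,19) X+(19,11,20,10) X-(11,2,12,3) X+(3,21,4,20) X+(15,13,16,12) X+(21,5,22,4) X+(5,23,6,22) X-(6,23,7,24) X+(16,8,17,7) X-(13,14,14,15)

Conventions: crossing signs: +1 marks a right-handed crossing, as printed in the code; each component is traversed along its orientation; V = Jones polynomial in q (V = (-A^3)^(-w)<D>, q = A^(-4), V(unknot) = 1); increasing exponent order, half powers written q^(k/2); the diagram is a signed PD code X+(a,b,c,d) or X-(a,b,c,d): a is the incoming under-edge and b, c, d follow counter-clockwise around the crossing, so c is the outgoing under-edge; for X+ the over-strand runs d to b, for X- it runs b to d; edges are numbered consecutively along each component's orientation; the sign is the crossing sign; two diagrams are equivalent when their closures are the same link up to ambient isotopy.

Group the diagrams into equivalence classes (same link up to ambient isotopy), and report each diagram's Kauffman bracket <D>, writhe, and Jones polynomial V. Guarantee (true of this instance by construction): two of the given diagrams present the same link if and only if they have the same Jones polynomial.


classes: {D1, D2, D3}
V(D1) = q^-1 - 1 + 2q - 2q^2 + 2q^3 - 2q^4 + q^5  [12 crossings, <D> = A^-14 - 2A^-10 + 2A^-6 - 2A^-2 + 2A^2 - A^6 + A^10, w = +2]
V(D2) = q^-1 - 1 + 2q - 2q^2 + 2q^3 - 2q^4 + q^5  [10 crossings, <D> = A^-8 - 2A^-4 + 2 - 2A^4 + 2A^8 - A^12 + A^16, w = +4]
D3 (bracket A^-14 - 2A^-10 + 2A^-6 - 2A^-2 + 2A^2 - A^6 + A^10; 12 crossings at w = +2): V = q^-1 - 1 + 2q - 2q^2 + 2q^3 - 2q^4 + q^5
note: one V(q) for all 3 diagrams — one class (guaranteed)


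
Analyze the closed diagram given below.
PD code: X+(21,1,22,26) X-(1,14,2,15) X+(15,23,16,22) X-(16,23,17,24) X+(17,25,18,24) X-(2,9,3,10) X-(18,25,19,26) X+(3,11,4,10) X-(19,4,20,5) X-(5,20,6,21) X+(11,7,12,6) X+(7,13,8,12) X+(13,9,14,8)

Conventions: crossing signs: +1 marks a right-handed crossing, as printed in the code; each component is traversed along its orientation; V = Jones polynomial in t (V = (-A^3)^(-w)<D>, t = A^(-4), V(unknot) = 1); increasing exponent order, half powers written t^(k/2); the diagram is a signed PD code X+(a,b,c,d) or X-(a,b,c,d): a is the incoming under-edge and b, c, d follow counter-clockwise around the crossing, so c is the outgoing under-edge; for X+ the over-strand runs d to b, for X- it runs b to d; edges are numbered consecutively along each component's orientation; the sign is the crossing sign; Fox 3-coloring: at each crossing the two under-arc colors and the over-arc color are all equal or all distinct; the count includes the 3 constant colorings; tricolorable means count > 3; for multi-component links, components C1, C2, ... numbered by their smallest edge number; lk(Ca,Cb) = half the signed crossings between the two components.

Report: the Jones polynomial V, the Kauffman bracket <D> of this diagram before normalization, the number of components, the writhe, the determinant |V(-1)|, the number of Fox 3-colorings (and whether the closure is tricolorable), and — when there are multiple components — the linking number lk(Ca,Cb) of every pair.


Jones polynomial: V(t) = -t^-3 + t^-2 - t^-1 + 3 - t + t^2 - t^3
<D> = A^-9 - A^-5 + A^-1 - 3A^3 + A^7 - A^11 + A^15; writhe +1
components 1, writhe +1 (13 crossings)
3-colorings: 27 of 3^13, det 9 — tricolorable
note: det 9 = |V(-1)|; divisible by 3, so tricolorable


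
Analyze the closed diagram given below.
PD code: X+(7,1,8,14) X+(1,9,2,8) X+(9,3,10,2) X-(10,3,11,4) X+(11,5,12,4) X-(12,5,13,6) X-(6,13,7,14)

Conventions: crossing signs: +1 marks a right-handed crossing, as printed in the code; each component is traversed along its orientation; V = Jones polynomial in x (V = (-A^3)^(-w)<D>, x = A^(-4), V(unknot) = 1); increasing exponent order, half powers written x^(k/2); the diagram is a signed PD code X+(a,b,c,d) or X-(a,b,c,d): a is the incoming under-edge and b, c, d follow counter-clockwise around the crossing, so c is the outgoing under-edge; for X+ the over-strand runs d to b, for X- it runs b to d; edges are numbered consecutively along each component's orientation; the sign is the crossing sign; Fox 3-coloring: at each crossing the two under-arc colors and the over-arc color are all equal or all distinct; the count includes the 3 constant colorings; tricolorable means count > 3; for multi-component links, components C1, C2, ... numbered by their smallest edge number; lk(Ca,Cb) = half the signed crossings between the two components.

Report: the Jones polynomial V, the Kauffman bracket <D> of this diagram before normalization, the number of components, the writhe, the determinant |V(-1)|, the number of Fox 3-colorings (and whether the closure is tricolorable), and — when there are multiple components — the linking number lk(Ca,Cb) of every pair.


V = 1
<D> = -A^3 (w = +1)
1 component over 7 crossings, w = +1
3 Fox colorings among 3^7, |V(-1)| = 1: not tricolorable
why: w = +1 shifts under R1 moves; the (-A^3)^(-1) factor cancels that in V


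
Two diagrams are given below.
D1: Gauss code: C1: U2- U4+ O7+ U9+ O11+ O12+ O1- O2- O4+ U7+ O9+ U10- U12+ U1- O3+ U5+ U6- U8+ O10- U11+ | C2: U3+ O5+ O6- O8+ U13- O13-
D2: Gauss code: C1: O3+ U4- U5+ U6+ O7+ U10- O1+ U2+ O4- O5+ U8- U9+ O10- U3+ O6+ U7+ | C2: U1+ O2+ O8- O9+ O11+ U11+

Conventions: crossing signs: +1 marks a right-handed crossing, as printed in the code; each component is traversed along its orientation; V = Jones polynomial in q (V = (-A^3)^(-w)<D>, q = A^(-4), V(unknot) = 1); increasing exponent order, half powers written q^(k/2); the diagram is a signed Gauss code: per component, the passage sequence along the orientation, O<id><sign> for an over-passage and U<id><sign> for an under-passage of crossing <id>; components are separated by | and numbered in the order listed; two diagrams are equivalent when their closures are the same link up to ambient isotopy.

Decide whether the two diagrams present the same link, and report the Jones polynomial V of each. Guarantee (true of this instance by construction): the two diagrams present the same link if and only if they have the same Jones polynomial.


equivalent: yes
D1 (bracket -A^-17 + A^-13 - A^-9 + 2A^-5 + A^3; 13 crossings at w = +3): V = -q^(3/2) - 2q^(7/2) + q^(9/2) - q^(11/2) + q^(13/2)
V(D2) = -q^(3/2) - 2q^(7/2) + q^(9/2) - q^(11/2) + q^(13/2)  (w +5, c 11, <D> = -A^-11 + A^-7 - A^-3 + 2A + A^9)
key observation: one V(q) for all 2 diagrams — one class (guaranteed)


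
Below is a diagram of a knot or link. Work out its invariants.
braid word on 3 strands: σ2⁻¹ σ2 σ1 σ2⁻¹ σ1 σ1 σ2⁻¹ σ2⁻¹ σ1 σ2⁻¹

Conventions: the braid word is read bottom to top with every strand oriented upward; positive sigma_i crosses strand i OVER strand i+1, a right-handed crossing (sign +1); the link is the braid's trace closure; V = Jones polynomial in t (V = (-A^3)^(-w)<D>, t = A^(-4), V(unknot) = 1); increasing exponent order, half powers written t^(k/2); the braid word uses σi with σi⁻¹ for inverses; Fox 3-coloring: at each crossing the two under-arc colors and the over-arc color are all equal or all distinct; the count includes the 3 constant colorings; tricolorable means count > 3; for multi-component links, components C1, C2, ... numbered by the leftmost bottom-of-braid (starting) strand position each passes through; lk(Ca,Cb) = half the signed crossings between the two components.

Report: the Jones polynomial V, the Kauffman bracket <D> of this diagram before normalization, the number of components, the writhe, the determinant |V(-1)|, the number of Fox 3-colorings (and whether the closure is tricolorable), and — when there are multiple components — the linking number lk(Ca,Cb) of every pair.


V(t) = t^-4 - 3t^-3 + 5t^-2 - 6t^-1 + 7 - 6t + 5t^2 - 3t^3 + t^4
bracket: A^-16 - 3A^-12 + 5A^-8 - 6A^-4 + 7 - 6A^4 + 5A^8 - 3A^12 + A^16, w = 0
1 component, writhe 0, over 10 crossings
det 37, colorings 3 of 3^10 — not tricolorable
observation: the span of V is 8, forcing >= 8 crossings in any diagram


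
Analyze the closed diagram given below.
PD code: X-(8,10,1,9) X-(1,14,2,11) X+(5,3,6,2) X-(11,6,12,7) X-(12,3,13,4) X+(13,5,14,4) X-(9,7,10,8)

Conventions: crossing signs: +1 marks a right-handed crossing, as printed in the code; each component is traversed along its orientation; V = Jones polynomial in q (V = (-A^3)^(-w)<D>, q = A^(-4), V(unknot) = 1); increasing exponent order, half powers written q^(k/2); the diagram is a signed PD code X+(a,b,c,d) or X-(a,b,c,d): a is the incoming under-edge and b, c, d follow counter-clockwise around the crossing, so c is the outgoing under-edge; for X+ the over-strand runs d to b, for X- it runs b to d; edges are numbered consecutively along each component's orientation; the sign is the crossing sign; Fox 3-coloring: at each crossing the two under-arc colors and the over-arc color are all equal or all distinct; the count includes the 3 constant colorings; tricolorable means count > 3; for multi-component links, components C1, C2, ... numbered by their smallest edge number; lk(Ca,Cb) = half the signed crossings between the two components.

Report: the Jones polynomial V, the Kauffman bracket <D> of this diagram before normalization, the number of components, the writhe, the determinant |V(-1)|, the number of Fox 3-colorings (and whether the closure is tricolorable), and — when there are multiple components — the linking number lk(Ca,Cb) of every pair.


V = q^-5 + 2q^-3 + q^-1
<D> = -A^-5 - 2A^3 - A^11 (w = -3)
3 components over 7 crossings, w = -3
lk(C1,C2): -1
lk(C1,C3) = -1
linking number lk(C2,C3) = 0
3 Fox colorings among 3^7, |V(-1)| = 4: not tricolorable
why: the span of V is 4, within the link bound 7 + 3 - 1


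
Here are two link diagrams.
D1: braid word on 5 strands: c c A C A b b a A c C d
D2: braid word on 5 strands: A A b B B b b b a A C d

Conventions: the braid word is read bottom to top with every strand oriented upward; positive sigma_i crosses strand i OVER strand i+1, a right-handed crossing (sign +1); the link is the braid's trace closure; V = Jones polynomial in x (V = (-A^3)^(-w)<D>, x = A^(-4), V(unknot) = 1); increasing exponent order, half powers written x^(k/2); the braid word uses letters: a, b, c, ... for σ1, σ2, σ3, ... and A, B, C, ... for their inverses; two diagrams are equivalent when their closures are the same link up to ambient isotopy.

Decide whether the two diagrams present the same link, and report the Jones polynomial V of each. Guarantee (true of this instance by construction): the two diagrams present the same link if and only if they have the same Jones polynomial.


equivalent: yes
D1 (bracket A^-2 + 2A^6 + A^14; 12 crossings at w = +2): V = x^-2 + 2 + x^2
V(D2) = x^-2 + 2 + x^2  [12 crossings, <D> = A^-8 + 2 + A^8, w = 0]
observation: one V(x) for all 2 diagrams — one class (guaranteed)


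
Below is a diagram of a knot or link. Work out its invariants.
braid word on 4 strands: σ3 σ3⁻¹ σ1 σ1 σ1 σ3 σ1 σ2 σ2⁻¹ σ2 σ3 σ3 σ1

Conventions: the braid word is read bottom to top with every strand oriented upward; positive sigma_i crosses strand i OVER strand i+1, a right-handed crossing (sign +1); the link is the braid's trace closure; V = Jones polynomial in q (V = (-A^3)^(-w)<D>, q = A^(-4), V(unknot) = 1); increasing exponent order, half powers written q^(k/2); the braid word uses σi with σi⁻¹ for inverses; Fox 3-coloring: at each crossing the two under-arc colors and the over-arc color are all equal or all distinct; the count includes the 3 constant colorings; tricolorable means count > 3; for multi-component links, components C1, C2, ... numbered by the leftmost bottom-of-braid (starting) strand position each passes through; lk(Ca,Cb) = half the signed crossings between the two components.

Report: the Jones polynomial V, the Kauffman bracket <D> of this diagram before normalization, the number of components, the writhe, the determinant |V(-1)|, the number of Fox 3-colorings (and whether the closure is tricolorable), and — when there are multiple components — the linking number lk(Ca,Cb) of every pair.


V = q^3 + 2q^5 - 2q^6 + 2q^7 - 3q^8 + 2q^9 - 2q^10 + q^11
<D> = -A^-17 + 2A^-13 - 2A^-9 + 3A^-5 - 2A^-1 + 2A^3 - 2A^7 - A^15 (w = +9)
1 component over 13 crossings, w = +9
9 Fox colorings among 3^13, |V(-1)| = 15: tricolorable
why: the word shrinks to σ1 σ1 σ1 σ3 σ1 σ2 σ3 σ3 σ1 after cancelling


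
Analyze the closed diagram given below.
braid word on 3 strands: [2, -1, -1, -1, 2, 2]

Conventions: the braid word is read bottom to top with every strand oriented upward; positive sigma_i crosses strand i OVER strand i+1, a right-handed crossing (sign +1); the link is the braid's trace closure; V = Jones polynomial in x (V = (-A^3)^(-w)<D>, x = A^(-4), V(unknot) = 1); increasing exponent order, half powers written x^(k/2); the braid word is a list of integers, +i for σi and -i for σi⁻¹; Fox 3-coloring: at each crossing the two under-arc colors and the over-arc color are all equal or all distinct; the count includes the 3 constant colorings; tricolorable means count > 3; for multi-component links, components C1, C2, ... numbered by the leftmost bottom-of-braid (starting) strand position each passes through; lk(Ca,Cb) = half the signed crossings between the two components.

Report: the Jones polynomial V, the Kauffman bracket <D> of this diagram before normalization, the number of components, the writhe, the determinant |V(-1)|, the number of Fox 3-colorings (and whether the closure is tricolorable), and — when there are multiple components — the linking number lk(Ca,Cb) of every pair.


Jones polynomial: V(x) = -x^-3 + x^-2 - x^-1 + 3 - x + x^2 - x^3
<D> = -A^-12 + A^-8 - A^-4 + 3 - A^4 + A^8 - A^12; writhe 0
components 1, writhe 0 (6 crossings)
3-colorings: 27 of 3^6, det 9 — tricolorable
note: the span of V is 6, forcing >= 6 crossings in any diagram


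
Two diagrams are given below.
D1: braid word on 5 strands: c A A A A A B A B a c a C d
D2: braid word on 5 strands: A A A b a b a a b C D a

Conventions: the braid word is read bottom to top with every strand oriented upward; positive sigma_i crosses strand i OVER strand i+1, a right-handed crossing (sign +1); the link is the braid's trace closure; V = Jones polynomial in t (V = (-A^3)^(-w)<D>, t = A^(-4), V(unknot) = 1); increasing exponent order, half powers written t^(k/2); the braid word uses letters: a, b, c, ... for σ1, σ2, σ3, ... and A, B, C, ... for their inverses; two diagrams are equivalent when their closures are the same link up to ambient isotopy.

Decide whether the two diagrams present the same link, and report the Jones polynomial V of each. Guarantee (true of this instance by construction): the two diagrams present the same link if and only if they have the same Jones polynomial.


equivalent: no
D1 (bracket A^-4 + A^4 - A^8 + A^12 - A^16; 14 crossings at w = -4): V = -t^-7 + t^-6 - t^-5 + t^-4 + t^-2
D2 (bracket -A^-18 + A^-14 - A^-10 + 2A^-6 - A^-2 + A^2; 12 crossings at w = +2): V = t - t^2 + 2t^3 - t^4 + t^5 - t^6
key observation: 2 values of V(t) split the 2 diagrams


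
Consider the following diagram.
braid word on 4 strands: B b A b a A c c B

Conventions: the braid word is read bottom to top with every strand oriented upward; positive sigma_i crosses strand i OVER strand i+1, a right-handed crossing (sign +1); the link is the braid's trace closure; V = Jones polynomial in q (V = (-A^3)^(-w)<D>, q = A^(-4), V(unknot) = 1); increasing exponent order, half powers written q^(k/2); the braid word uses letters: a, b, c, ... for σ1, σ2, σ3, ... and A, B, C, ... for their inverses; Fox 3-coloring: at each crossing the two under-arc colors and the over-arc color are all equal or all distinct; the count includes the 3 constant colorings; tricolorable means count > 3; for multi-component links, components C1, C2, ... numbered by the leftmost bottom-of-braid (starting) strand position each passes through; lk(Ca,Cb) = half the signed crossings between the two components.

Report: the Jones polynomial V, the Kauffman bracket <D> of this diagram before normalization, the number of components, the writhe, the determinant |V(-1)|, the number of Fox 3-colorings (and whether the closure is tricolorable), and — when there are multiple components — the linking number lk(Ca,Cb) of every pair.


V = 1 + q + q^2 + q^3
<D> = -A^-9 - A^-5 - A^-1 - A^3 (w = +1)
3 components over 9 crossings, w = +1
lk(C1,C2): 0
lk(C1,C3) = +1
linking number lk(C2,C3) = 0
9 Fox colorings among 3^9, |V(-1)| = 0: tricolorable
why: the 3 component pairs carry total linking +1


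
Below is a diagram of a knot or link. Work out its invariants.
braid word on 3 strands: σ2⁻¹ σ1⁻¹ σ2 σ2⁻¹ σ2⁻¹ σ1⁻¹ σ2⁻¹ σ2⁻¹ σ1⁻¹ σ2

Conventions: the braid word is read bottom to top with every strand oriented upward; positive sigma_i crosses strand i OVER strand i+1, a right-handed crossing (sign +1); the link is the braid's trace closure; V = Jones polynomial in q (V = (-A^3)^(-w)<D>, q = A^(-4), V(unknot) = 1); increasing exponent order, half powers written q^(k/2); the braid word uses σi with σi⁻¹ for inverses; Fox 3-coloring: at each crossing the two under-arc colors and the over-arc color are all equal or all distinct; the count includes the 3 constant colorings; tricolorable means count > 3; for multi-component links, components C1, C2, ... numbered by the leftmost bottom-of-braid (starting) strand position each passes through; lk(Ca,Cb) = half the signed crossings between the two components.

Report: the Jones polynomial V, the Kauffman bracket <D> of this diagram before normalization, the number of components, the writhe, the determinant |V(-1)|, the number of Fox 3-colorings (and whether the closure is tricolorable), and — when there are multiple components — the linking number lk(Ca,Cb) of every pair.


V = -q^-7 + q^-6 - q^-5 + q^-4 + q^-2
<D> = A^-10 + A^-2 - A^2 + A^6 - A^10 (w = -6)
1 component over 10 crossings, w = -6
3 Fox colorings among 3^10, |V(-1)| = 5: not tricolorable
why: det 5 = |V(-1)|; not divisible by 3, so not tricolorable


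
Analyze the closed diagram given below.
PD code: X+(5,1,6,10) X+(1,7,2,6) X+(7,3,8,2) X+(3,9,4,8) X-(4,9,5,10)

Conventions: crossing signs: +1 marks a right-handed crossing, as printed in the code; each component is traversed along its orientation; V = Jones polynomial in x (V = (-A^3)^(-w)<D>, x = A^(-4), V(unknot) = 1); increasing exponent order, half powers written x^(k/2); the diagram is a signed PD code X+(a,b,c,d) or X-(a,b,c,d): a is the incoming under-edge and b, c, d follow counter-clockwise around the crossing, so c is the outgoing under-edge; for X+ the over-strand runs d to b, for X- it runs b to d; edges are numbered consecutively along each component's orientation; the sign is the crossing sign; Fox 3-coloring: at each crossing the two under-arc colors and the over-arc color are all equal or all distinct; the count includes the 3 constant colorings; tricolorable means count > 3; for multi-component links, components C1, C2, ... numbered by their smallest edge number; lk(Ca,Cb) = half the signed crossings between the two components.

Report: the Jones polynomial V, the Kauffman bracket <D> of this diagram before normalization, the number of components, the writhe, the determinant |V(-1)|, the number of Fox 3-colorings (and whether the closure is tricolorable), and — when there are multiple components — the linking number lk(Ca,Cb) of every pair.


V(x) = x + x^3 - x^4
bracket: A^-7 - A^-3 - A^5, w = +3
1 component, writhe +3, over 5 crossings
det 3, colorings 9 of 3^5 — tricolorable
observation: det 3 = |V(-1)|; divisible by 3, so tricolorable


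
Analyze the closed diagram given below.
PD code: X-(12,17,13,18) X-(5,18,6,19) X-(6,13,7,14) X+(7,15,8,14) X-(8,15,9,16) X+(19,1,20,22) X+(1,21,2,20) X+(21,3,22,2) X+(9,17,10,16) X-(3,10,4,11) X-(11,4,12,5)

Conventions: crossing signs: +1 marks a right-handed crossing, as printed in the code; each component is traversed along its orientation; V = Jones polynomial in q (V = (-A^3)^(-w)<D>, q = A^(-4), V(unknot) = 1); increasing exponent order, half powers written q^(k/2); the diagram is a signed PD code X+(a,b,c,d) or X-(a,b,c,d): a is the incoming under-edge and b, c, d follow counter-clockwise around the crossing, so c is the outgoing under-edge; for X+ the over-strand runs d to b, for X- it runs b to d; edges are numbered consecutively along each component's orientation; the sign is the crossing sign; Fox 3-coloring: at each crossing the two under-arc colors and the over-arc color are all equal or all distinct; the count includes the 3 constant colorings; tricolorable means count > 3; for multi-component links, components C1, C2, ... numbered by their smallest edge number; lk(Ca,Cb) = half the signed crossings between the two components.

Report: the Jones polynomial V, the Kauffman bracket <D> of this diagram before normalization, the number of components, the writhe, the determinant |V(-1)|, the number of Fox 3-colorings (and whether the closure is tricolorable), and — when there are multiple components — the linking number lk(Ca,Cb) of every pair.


V = -q^-3 + q^-2 - q^-1 + 3 - q + q^2 - q^3
<D> = A^-15 - A^-11 + A^-7 - 3A^-3 + A - A^5 + A^9 (w = -1)
1 component over 11 crossings, w = -1
27 Fox colorings among 3^11, |V(-1)| = 9: tricolorable
why: V is palindromic (span 6, det 9): q -> 1/q fixes it; necessary, not sufficient, for amphichirality


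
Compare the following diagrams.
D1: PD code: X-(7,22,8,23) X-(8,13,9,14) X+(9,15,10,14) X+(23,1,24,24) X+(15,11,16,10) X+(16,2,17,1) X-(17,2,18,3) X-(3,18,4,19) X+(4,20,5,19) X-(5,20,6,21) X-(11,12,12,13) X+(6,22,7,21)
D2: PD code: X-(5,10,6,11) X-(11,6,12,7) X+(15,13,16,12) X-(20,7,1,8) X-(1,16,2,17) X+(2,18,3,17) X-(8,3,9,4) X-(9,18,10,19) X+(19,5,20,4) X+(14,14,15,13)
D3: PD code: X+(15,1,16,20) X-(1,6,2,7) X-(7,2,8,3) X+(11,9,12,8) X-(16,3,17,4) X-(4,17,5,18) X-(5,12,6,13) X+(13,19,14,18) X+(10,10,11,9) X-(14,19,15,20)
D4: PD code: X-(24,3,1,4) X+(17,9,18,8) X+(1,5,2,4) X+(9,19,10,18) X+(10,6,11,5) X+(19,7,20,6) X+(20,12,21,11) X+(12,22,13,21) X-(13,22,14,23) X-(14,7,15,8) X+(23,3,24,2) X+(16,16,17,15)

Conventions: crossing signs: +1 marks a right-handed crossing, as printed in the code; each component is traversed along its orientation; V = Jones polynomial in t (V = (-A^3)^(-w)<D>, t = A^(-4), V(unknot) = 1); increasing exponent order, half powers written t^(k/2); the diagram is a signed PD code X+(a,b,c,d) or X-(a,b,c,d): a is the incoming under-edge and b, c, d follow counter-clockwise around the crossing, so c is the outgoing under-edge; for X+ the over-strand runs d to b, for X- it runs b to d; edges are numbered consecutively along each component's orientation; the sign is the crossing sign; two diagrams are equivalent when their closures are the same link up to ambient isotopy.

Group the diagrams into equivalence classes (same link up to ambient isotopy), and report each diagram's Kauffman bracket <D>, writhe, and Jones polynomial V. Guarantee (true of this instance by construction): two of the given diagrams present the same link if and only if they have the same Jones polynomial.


equivalence classes: {D1} | {D2, D3} | {D4}
D1 (bracket 1; 12 crossings at w = 0): V = 1
D2 (bracket A^-2 - A^2 + 2A^6 - A^10 + A^14 - A^18; 10 crossings at w = -2): V = -t^-6 + t^-5 - t^-4 + 2t^-3 - t^-2 + t^-1
D3 (bracket A^-2 - A^2 + 2A^6 - A^10 + A^14 - A^18; 10 crossings at w = -2): V = -t^-6 + t^-5 - t^-4 + 2t^-3 - t^-2 + t^-1
V(D4) = t + t^3 - t^4  (w +6, c 12, <D> = -A^2 + A^6 + A^14)
key observation: 3 classes among 4 diagrams; unequal V(t) rules out equality


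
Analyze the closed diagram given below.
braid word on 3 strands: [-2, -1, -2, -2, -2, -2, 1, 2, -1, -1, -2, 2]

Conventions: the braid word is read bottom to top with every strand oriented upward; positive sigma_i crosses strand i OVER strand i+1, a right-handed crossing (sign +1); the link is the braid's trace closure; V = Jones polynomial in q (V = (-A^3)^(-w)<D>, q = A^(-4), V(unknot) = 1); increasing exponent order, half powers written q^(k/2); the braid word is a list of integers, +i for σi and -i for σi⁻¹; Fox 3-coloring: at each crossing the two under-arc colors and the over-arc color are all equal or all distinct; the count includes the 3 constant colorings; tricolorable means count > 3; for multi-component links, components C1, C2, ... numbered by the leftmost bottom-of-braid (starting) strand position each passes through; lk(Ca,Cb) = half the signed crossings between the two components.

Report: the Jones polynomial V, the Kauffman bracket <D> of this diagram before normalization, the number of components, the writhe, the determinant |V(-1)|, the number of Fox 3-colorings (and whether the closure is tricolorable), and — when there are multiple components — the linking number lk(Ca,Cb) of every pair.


V = q^-9 + q^-4 + q^-3 + q^-2
<D> = A^-10 + A^-6 + A^-2 + A^18 (w = -6)
3 components over 12 crossings, w = -6
lk(C1,C2): -3
lk(C1,C3) = 0
linking number lk(C2,C3) = 0
27 Fox colorings among 3^13, |V(-1)| = 0: tricolorable
why: det 0 = |V(-1)|; divisible by 3, so tricolorable


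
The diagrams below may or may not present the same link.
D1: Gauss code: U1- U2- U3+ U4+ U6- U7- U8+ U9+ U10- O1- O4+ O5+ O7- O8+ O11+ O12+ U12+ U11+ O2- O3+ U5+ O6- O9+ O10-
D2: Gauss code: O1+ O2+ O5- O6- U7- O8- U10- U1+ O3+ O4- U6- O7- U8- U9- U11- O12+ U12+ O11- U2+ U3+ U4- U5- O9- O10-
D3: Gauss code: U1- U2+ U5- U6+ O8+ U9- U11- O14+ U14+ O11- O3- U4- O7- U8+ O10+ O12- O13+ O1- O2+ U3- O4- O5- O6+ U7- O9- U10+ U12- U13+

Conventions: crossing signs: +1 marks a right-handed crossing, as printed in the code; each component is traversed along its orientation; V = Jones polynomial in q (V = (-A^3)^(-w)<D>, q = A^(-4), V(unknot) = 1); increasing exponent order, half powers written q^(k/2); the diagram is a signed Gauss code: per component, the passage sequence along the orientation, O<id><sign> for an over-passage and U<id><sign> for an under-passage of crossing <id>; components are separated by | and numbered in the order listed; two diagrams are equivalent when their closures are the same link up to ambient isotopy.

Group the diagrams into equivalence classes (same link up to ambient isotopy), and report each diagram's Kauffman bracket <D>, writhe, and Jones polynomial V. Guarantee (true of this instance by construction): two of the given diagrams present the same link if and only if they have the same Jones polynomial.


classes: {D1} | {D2} | {D3}
V(D1) = 1  [12 crossings, <D> = A^6, w = +2]
V(D2) = -q^-4 + q^-3 + q^-1  (w -4, c 12, <D> = A^-8 + 1 - A^4)
V(D3) = q^-5 - 2q^-4 + 2q^-3 - 2q^-2 + 2q^-1 - 1 + q  [14 crossings, <D> = A^-10 - A^-6 + 2A^-2 - 2A^2 + 2A^6 - 2A^10 + A^14, w = -2]
note: 3 values of V(q) split the 3 diagrams
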